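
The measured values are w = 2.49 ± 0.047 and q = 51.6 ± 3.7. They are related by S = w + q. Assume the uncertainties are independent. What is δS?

3.70

Sums and differences: (δS)² = Σ (cᵢ δxᵢ)².
  (δw)² = 0.00221;  (δq)² = 13.7
δS = √(13.7) = 3.70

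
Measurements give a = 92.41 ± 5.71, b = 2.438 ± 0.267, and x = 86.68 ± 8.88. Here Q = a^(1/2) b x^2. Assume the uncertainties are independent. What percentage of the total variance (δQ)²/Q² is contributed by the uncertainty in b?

21.8%

(δQ/Q)² = (½·δa/a)² + (1·δb/b)² + (2·δx/x)²
  a term: (0.5×0.0618)² = 0.000954
  b term: (1×0.110)² = 0.0120
  x term: (2×0.102)² = 0.0420
Total = 0.0549. Share from b = 0.0120/0.0549 = 0.218.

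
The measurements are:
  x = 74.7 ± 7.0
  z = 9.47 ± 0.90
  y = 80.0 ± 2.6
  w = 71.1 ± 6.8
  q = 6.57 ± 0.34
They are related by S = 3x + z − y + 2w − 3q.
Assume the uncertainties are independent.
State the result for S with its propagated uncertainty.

Each term contributes (cᵢ δxᵢ)² to (δS)²:
  (3·δx)² = 441;  (δz)² = 0.810;  (δy)² = 6.76;  (2·δw)² = 185;  (3·δq)² = 1.04
δS = √(635) = 25.2
S = 276.

276 ± 25.2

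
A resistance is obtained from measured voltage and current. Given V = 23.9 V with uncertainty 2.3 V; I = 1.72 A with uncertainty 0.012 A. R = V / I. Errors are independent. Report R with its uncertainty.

Relative error in a monomial: (δR/R)² = Σ (nᵢ · δxᵢ/xᵢ)².
  (1·δV/V)² = (1×0.0962)² = 0.00926;  (-1·δI/I)² = (-1×0.00698)² = 4.87e-05
δR/R = √(0.00931) = 0.0965
R = 13.9 Ω, so δR = 0.0965 × 13.9 = 1.34 Ω.

13.9 ± 1.34 Ω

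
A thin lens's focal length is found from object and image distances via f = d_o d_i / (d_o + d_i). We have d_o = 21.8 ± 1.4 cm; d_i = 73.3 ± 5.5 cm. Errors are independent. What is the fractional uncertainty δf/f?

∂f/∂d_o = (d_i/(d_o+d_i))² = 0.594;  ∂f/∂d_i = (d_o/(d_o+d_i))² = 0.0525
δf = √((∂f/∂d_o · δd_o)² + (∂f/∂d_i · δd_i)²) = √(0.692 + 0.0835) = 0.880 cm
f = 16.8 cm, so δf/f = 0.880/16.8 = 0.0524.

0.0524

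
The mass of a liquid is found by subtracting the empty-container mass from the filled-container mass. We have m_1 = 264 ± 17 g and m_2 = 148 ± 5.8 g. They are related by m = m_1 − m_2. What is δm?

For a sum/difference, combine absolute errors in quadrature:
  (δm_1)² = 289;  (δm_2)² = 33.6
δm = √(323) = 18.0 g

18.0 g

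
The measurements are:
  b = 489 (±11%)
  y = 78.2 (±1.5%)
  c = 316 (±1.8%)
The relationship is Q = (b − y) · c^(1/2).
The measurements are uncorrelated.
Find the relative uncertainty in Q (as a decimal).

0.131

Let u = b − y = 411. δu = √(δb² + δy²) = √(2890 + 1.38) = 53.8, so δu/u = 0.131.
Q is then a monomial in u, c:
δQ/Q = √((δu/u)² + (½·δc/c)²) = √(0.0172 + 8.1e-05) = 0.131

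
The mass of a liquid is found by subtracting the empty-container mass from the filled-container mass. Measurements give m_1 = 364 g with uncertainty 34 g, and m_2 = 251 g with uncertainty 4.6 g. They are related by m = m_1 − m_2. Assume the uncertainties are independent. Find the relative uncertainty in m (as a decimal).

0.304

For a sum/difference, combine absolute errors in quadrature:
  (δm_1)² = 1160;  (δm_2)² = 21.2
δm = √(1180) = 34.3 g
m = 113 g, so δm/m = 34.3/113 = 0.304.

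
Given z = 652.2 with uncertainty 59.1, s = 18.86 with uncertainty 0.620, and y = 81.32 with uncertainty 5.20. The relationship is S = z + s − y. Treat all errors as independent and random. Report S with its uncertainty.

Sums and differences: (δS)² = Σ (cᵢ δxᵢ)².
  (δz)² = 3490;  (δs)² = 0.384;  (δy)² = 27.0
δS = √(3520) = 59.3
S = 589.7.

589.7 ± 59.3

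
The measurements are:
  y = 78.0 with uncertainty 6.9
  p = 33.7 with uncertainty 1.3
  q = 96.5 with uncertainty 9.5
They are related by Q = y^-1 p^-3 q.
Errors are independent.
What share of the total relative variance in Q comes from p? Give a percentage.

43.3%

(δQ/Q)² = (-1·δy/y)² + (-3·δp/p)² + (1·δq/q)²
  y term: (-1×0.0885)² = 0.00783
  p term: (-3×0.0386)² = 0.0134
  q term: (1×0.0984)² = 0.00969
Total = 0.0309. Share from p = 0.0134/0.0309 = 0.433.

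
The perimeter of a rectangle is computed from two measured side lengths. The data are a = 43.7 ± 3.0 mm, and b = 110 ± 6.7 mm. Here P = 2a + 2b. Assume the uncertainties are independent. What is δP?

For a sum/difference, combine absolute errors in quadrature:
  (2·δa)² = 36.0;  (2·δb)² = 180
δP = √(216) = 14.7 mm

14.7 mm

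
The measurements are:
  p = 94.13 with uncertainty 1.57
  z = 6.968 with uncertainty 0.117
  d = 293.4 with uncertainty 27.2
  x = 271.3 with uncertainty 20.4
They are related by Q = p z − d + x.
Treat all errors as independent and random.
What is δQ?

37.4

Let w = p·z = 655.9. δw/w = √((1·δp/p)² + (1·δz/z)²) = √(0.000278 + 0.000282) = 0.0237, so δw = 15.5.
Q = w − d + x: δQ = √(δw² + δd² + δx²) = √(241 + 740 + 416) = 37.4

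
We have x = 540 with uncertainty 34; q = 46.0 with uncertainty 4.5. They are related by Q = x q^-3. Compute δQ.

0.00167

Relative error in a monomial: (δQ/Q)² = Σ (nᵢ · δxᵢ/xᵢ)².
  (1·δx/x)² = (1×0.0630)² = 0.00396;  (-3·δq/q)² = (-3×0.0978)² = 0.0861
δQ/Q = √(0.0901) = 0.300
Q = 0.00555, so δQ = 0.300 × 0.00555 = 0.00167.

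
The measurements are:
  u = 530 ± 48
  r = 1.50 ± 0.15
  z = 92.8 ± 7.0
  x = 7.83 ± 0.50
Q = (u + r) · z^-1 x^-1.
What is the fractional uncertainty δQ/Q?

Let w = u + r = 532. δw = √(δu² + δr²) = √(2300 + 0.0225) = 48.0, so δw/w = 0.0903.
Q is then a monomial in w, z, x:
δQ/Q = √((δw/w)² + (-1·δz/z)² + (-1·δx/x)²) = √(0.00816 + 0.00569 + 0.00408) = 0.134

0.134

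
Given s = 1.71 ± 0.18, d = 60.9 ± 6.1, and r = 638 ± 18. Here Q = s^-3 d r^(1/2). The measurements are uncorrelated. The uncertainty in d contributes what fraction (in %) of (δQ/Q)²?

9.12%

(δQ/Q)² = (-3·δs/s)² + (1·δd/d)² + (½·δr/r)²
  s term: (-3×0.105)² = 0.0997
  d term: (1×0.100)² = 0.0100
  r term: (0.5×0.0282)² = 0.000199
Total = 0.110. Share from d = 0.0100/0.110 = 0.0912.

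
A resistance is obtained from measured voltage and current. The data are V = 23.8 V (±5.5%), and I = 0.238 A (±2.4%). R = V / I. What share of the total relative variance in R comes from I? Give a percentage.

16.0%

(δR/R)² = (1·δV/V)² + (-1·δI/I)²
  V term: (1×0.0550)² = 0.00302
  I term: (-1×0.0240)² = 0.000576
Total = 0.00360. Share from I = 0.000576/0.00360 = 0.160.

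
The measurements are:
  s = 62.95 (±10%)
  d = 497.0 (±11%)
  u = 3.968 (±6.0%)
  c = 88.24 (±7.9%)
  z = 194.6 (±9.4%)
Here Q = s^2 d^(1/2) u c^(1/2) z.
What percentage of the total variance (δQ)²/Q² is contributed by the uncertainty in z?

(δQ/Q)² = (2·δs/s)² + (½·δd/d)² + (1·δu/u)² + (½·δc/c)² + (1·δz/z)²
  s term: (2×0.100)² = 0.0400
  d term: (0.5×0.110)² = 0.00302
  u term: (1×0.0600)² = 0.00360
  c term: (0.5×0.0790)² = 0.00156
  z term: (1×0.0940)² = 0.00884
Total = 0.0570. Share from z = 0.00884/0.0570 = 0.155.

15.5%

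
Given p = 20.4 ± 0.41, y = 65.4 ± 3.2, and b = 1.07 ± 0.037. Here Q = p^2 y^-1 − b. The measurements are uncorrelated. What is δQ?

Let w = p^2·y^-1 = 6.36. δw/w = √((2·δp/p)² + (-1·δy/y)²) = √(0.00162 + 0.00239) = 0.0633, so δw = 0.403.
Q = w − b: δQ = √(δw² + δb²) = √(0.162 + 0.00137) = 0.405

0.405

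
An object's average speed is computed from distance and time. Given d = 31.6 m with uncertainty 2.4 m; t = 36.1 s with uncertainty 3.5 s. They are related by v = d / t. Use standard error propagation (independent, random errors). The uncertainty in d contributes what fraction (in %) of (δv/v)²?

38.0%

(δv/v)² = (1·δd/d)² + (-1·δt/t)²
  d term: (1×0.0759)² = 0.00577
  t term: (-1×0.0970)² = 0.00940
Total = 0.0152. Share from d = 0.00577/0.0152 = 0.380.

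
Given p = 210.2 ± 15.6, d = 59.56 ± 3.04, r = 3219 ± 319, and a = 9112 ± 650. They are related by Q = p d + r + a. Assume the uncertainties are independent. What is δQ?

1340

Let w = p·d = 12520. δw/w = √((1·δp/p)² + (1·δd/d)²) = √(0.00551 + 0.00261) = 0.0901, so δw = 1130.
Q = w + r + a: δQ = √(δw² + δr² + δa²) = √(1.27e+06 + 1.02e+05 + 4.22e+05) = 1340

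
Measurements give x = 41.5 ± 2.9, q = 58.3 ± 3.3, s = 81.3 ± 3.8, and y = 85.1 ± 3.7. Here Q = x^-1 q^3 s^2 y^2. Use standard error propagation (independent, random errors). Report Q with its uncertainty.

Relative error in a monomial: (δQ/Q)² = Σ (nᵢ · δxᵢ/xᵢ)².
  (-1·δx/x)² = (-1×0.0699)² = 0.00488;  (3·δq/q)² = (3×0.0566)² = 0.0288;  (2·δs/s)² = (2×0.0467)² = 0.00874;  (2·δy/y)² = (2×0.0435)² = 0.00756
δQ/Q = √(0.0500) = 0.224
Q = 2.29e+11, so δQ = 0.224 × 2.29e+11 = 5.11e+10.

(2.29 ± 0.511) × 10^11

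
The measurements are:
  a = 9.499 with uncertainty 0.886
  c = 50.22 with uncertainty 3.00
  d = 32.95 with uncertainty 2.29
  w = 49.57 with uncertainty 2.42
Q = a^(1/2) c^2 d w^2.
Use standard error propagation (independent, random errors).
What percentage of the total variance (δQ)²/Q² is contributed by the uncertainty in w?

(δQ/Q)² = (½·δa/a)² + (2·δc/c)² + (1·δd/d)² + (2·δw/w)²
  a term: (0.5×0.0933)² = 0.00217
  c term: (2×0.0597)² = 0.0143
  d term: (1×0.0695)² = 0.00483
  w term: (2×0.0488)² = 0.00953
Total = 0.0308. Share from w = 0.00953/0.0308 = 0.309.

30.9%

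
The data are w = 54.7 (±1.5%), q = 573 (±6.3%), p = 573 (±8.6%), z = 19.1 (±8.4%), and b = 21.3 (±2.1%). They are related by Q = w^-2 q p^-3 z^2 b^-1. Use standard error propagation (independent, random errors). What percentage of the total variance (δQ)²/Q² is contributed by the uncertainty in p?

66.5%

(δQ/Q)² = (-2·δw/w)² + (1·δq/q)² + (-3·δp/p)² + (2·δz/z)² + (-1·δb/b)²
  w term: (-2×0.0150)² = 0.000900
  q term: (1×0.0630)² = 0.00397
  p term: (-3×0.0860)² = 0.0666
  z term: (2×0.0840)² = 0.0282
  b term: (-1×0.0210)² = 0.000441
Total = 0.100. Share from p = 0.0666/0.100 = 0.665.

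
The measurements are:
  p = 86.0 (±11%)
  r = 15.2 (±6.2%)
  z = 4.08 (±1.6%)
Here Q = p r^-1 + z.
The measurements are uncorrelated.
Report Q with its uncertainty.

Let w = p·r^-1 = 5.66. δw/w = √((1·δp/p)² + (-1·δr/r)²) = √(0.0121 + 0.00384) = 0.126, so δw = 0.714.
Q = w + z: δQ = √(δw² + δz²) = √(0.510 + 0.00426) = 0.717
Q = 9.74.

9.74 ± 0.717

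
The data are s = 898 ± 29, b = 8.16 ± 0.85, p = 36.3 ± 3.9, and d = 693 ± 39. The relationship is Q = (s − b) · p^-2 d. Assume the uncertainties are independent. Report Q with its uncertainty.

Let u = s − b = 890. δu = √(δs² + δb²) = √(841 + 0.722) = 29.0, so δu/u = 0.0326.
Q is then a monomial in u, p, d:
δQ/Q = √((δu/u)² + (-2·δp/p)² + (1·δd/d)²) = √(0.00106 + 0.0462 + 0.00317) = 0.225
Q = 468, so δQ = 0.225 × 468 = 105.

468 ± 105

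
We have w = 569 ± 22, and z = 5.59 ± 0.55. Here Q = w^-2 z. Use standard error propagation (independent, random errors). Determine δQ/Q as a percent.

Since Q is a product/quotient, work with relative uncertainties:
  (-2·δw/w)² = (-2×0.0387)² = 0.00598;  (1·δz/z)² = (1×0.0984)² = 0.00968
δQ/Q = √(0.0157) = 0.125

12.5%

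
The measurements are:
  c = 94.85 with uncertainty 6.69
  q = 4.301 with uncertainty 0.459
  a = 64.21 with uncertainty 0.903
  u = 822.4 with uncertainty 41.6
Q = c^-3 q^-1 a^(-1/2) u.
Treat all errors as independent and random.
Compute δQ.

6.78e-06

Each factor contributes (exponent × relative error)² to (δQ/Q)²:
  (-3·δc/c)² = (-3×0.0705)² = 0.0448;  (-1·δq/q)² = (-1×0.107)² = 0.0114;  (−½·δa/a)² = (-0.5×0.0141)² = 4.94e-05;  (1·δu/u)² = (1×0.0506)² = 0.00256
δQ/Q = √(0.0588) = 0.242
Q = 2.796e-05, so δQ = 0.242 × 2.796e-05 = 6.78e-06.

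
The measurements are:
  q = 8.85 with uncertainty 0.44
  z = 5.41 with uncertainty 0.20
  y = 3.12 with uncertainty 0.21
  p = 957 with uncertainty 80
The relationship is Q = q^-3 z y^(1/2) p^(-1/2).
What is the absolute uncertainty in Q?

Since Q is a product/quotient, work with relative uncertainties:
  (-3·δq/q)² = (-3×0.0497)² = 0.0222;  (1·δz/z)² = (1×0.0370)² = 0.00137;  (½·δy/y)² = (0.5×0.0673)² = 0.00113;  (−½·δp/p)² = (-0.5×0.0836)² = 0.00175
δQ/Q = √(0.0265) = 0.163
Q = 0.000446, so δQ = 0.163 × 0.000446 = 7.25e-05.

7.25e-05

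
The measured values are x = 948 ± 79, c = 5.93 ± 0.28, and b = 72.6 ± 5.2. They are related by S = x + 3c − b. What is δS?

For a sum/difference, combine absolute errors in quadrature:
  (δx)² = 6240;  (3·δc)² = 0.706;  (δb)² = 27.0
δS = √(6270) = 79.2

79.2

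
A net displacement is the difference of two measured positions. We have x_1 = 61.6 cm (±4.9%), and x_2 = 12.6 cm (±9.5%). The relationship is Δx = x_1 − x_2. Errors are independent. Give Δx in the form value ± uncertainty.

Absolute uncertainties add in quadrature for a linear combination:
  (δx_1)² = 9.11;  (δx_2)² = 1.43
δΔx = √(10.5) = 3.25 cm
Δx = 49.0 cm.

49.0 ± 3.25 cm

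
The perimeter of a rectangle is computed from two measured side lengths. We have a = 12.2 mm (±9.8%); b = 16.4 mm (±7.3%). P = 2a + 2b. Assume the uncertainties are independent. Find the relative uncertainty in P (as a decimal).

0.0592

Absolute uncertainties add in quadrature for a linear combination:
  (2·δa)² = 5.72;  (2·δb)² = 5.73
δP = √(11.5) = 3.38 mm
P = 57.2 mm, so δP/P = 3.38/57.2 = 0.0592.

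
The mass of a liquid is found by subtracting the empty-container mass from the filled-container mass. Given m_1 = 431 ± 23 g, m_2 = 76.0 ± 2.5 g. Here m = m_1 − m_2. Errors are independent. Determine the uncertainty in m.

For a sum/difference, combine absolute errors in quadrature:
  (δm_1)² = 529;  (δm_2)² = 6.25
δm = √(535) = 23.1 g

23.1 g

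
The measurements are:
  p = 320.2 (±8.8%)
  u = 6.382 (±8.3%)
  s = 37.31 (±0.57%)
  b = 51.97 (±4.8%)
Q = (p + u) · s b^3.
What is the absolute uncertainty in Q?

Let w = p + u = 326.6. δw = √(δp² + δu²) = √(794 + 0.281) = 28.2, so δw/w = 0.0863.
Q is then a monomial in w, s, b:
δQ/Q = √((δw/w)² + (1·δs/s)² + (3·δb/b)²) = √(0.00745 + 3.25e-05 + 0.0207) = 0.168
Q = 1.71e+09, so δQ = 0.168 × 1.71e+09 = 2.87e+08.

2.87e+08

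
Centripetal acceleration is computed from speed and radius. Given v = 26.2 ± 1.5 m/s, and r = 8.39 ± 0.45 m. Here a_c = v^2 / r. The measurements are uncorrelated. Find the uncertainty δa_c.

10.3 m/s^2

a_c is a product of powers, so relative uncertainties combine in quadrature:
  (2·δv/v)² = (2×0.0573)² = 0.0131;  (-1·δr/r)² = (-1×0.0536)² = 0.00288
δa_c/a_c = √(0.0160) = 0.126
a_c = 81.8 m/s^2, so δa_c = 0.126 × 81.8 = 10.3 m/s^2.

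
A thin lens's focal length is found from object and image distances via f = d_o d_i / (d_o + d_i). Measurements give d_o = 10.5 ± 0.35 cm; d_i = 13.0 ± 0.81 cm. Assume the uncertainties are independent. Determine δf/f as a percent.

∂f/∂d_o = (d_i/(d_o+d_i))² = 0.306;  ∂f/∂d_i = (d_o/(d_o+d_i))² = 0.200
δf = √((∂f/∂d_o · δd_o)² + (∂f/∂d_i · δd_i)²) = √(0.0115 + 0.0261) = 0.194 cm
f = 5.81 cm, so δf/f = 0.194/5.81 = 0.0334.

3.34%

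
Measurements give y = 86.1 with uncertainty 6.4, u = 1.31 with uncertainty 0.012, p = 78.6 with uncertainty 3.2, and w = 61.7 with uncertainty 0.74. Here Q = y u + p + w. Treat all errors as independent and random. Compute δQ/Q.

0.0358

Let h = y·u = 113. δh/h = √((1·δy/y)² + (1·δu/u)²) = √(0.00553 + 8.39e-05) = 0.0749, so δh = 8.45.
Q = h + p + w: δQ = √(δh² + δp² + δw²) = √(71.4 + 10.2 + 0.548) = 9.06
Q = 253, so δQ/Q = 9.06/253 = 0.0358.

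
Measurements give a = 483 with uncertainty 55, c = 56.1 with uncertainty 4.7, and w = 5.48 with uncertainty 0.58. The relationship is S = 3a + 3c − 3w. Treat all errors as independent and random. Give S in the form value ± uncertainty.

1600 ± 166

Absolute uncertainties add in quadrature for a linear combination:
  (3·δa)² = 27200;  (3·δc)² = 199;  (3·δw)² = 3.03
δS = √(27400) = 166
S = 1600.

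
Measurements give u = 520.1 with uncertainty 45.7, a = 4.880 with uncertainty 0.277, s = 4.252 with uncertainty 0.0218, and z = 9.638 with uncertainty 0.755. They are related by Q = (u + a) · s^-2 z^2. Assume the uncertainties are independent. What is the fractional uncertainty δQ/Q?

0.180

Let w = u + a = 525.0. δw = √(δu² + δa²) = √(2090 + 0.0767) = 45.7, so δw/w = 0.0871.
Q is then a monomial in w, s, z:
δQ/Q = √((δw/w)² + (-2·δs/s)² + (2·δz/z)²) = √(0.00758 + 0.000105 + 0.0245) = 0.180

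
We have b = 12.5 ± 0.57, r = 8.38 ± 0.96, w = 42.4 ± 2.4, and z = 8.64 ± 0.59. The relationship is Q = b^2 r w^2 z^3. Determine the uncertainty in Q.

4.19e+08

For a monomial Q ∝ b^2, r, w^2, z^3, fractional errors add in quadrature:
  (2·δb/b)² = (2×0.0456)² = 0.00832;  (1·δr/r)² = (1×0.115)² = 0.0131;  (2·δw/w)² = (2×0.0566)² = 0.0128;  (3·δz/z)² = (3×0.0683)² = 0.0420
δQ/Q = √(0.0762) = 0.276
Q = 1.52e+09, so δQ = 0.276 × 1.52e+09 = 4.19e+08.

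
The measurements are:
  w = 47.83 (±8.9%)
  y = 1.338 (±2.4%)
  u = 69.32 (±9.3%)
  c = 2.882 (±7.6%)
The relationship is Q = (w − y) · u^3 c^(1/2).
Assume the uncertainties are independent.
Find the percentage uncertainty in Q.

Let h = w − y = 46.49. δh = √(δw² + δy²) = √(18.1 + 0.00103) = 4.26, so δh/h = 0.0916.
Q is then a monomial in h, u, c:
δQ/Q = √((δh/h)² + (3·δu/u)² + (½·δc/c)²) = √(0.00838 + 0.0778 + 0.00144) = 0.296

29.6%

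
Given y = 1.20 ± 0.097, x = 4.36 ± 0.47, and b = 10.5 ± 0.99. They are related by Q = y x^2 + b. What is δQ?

Let p = y·x^2 = 22.8. δp/p = √((1·δy/y)² + (2·δx/x)²) = √(0.00653 + 0.0465) = 0.230, so δp = 5.25.
Q = p + b: δQ = √(δp² + δb²) = √(27.6 + 0.980) = 5.34

5.34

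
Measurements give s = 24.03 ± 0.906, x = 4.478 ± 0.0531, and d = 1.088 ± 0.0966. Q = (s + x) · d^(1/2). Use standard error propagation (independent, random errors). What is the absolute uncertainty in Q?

Let u = s + x = 28.51. δu = √(δs² + δx²) = √(0.821 + 0.00282) = 0.908, so δu/u = 0.0318.
Q is then a monomial in u, d:
δQ/Q = √((δu/u)² + (½·δd/d)²) = √(0.00101 + 0.00197) = 0.0546
Q = 29.74, so δQ = 0.0546 × 29.74 = 1.62.

1.62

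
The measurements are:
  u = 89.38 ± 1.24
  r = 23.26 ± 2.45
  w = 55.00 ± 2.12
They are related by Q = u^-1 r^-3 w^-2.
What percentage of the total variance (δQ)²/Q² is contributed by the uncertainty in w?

(δQ/Q)² = (-1·δu/u)² + (-3·δr/r)² + (-2·δw/w)²
  u term: (-1×0.0139)² = 0.000192
  r term: (-3×0.105)² = 0.0999
  w term: (-2×0.0385)² = 0.00594
Total = 0.106. Share from w = 0.00594/0.106 = 0.0561.

5.61%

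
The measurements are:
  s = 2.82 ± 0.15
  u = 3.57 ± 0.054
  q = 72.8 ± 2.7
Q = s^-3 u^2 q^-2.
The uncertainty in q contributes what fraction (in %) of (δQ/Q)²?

17.3%

(δQ/Q)² = (-3·δs/s)² + (2·δu/u)² + (-2·δq/q)²
  s term: (-3×0.0532)² = 0.0255
  u term: (2×0.0151)² = 0.000915
  q term: (-2×0.0371)² = 0.00550
Total = 0.0319. Share from q = 0.00550/0.0319 = 0.173.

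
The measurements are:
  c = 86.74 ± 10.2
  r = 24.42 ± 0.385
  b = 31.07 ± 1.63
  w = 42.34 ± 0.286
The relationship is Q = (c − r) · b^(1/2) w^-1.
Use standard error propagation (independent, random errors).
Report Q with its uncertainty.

8.204 ± 1.36

Let u = c − r = 62.32. δu = √(δc² + δr²) = √(104 + 0.148) = 10.2, so δu/u = 0.164.
Q is then a monomial in u, b, w:
δQ/Q = √((δu/u)² + (½·δb/b)² + (-1·δw/w)²) = √(0.0268 + 0.000688 + 4.56e-05) = 0.166
Q = 8.204, so δQ = 0.166 × 8.204 = 1.36.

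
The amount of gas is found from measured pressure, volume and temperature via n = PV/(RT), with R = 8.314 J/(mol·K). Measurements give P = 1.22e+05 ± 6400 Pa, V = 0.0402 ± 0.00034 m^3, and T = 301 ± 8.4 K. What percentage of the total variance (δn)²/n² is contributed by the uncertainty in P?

76.4%

(δn/n)² = (1·δP/P)² + (1·δV/V)² + (-1·δT/T)²
  P term: (1×0.0525)² = 0.00275
  V term: (1×0.00846)² = 7.15e-05
  T term: (-1×0.0279)² = 0.000779
Total = 0.00360. Share from P = 0.00275/0.00360 = 0.764.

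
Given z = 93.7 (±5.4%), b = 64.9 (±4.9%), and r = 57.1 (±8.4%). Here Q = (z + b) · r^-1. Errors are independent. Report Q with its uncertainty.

Let u = z + b = 159. δu = √(δz² + δb²) = √(25.6 + 10.1) = 5.98, so δu/u = 0.0377.
Q is then a monomial in u, r:
δQ/Q = √((δu/u)² + (-1·δr/r)²) = √(0.00142 + 0.00706) = 0.0921
Q = 2.78, so δQ = 0.0921 × 2.78 = 0.256.

2.78 ± 0.256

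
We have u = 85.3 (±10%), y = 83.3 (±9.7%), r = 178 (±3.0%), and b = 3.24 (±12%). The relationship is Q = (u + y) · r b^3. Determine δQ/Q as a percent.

Let w = u + y = 169. δw = √(δu² + δy²) = √(72.8 + 65.3) = 11.7, so δw/w = 0.0697.
Q is then a monomial in w, r, b:
δQ/Q = √((δw/w)² + (1·δr/r)² + (3·δb/b)²) = √(0.00486 + 0.000900 + 0.130) = 0.368

36.8%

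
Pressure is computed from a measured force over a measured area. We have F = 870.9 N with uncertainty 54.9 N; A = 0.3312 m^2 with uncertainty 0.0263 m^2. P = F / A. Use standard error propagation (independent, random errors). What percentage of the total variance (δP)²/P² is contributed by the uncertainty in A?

61.3%

(δP/P)² = (1·δF/F)² + (-1·δA/A)²
  F term: (1×0.0630)² = 0.00397
  A term: (-1×0.0794)² = 0.00631
Total = 0.0103. Share from A = 0.00631/0.0103 = 0.613.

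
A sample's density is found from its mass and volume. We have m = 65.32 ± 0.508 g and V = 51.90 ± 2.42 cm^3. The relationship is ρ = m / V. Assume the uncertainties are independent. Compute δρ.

For a monomial ρ ∝ m, V^-1, fractional errors add in quadrature:
  (1·δm/m)² = (1×0.00778)² = 6.05e-05;  (-1·δV/V)² = (-1×0.0466)² = 0.00217
δρ/ρ = √(0.00223) = 0.0473
ρ = 1.259 g/cm^3, so δρ = 0.0473 × 1.259 = 0.0595 g/cm^3.

0.0595 g/cm^3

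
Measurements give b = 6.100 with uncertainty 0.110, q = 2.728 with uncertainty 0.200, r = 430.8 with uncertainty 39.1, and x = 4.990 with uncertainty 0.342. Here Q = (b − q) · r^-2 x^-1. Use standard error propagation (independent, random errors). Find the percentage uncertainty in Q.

Let u = b − q = 3.372. δu = √(δb² + δq²) = √(0.0121 + 0.0400) = 0.228, so δu/u = 0.0677.
Q is then a monomial in u, r, x:
δQ/Q = √((δu/u)² + (-2·δr/r)² + (-1·δx/x)²) = √(0.00458 + 0.0330 + 0.00470) = 0.205

20.5%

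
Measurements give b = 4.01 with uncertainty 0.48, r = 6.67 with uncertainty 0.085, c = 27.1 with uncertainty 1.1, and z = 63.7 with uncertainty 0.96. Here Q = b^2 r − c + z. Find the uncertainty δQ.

25.8

Let p = b^2·r = 107. δp/p = √((2·δb/b)² + (1·δr/r)²) = √(0.0573 + 0.000162) = 0.240, so δp = 25.7.
Q = p − c + z: δQ = √(δp² + δc² + δz²) = √(661 + 1.21 + 0.922) = 25.8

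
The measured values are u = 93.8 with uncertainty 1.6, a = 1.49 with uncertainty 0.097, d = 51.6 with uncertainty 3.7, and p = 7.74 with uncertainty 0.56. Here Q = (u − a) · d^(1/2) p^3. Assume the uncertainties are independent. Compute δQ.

Let w = u − a = 92.3. δw = √(δu² + δa²) = √(2.56 + 0.00941) = 1.60, so δw/w = 0.0174.
Q is then a monomial in w, d, p:
δQ/Q = √((δw/w)² + (½·δd/d)² + (3·δp/p)²) = √(0.000302 + 0.00129 + 0.0471) = 0.221
Q = 3.07e+05, so δQ = 0.221 × 3.07e+05 = 67900.

67900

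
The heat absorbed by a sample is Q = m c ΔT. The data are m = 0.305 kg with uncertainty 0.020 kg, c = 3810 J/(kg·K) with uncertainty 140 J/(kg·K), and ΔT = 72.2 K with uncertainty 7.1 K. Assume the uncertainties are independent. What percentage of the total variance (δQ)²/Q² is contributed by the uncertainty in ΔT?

63.1%

(δQ/Q)² = (1·δm/m)² + (1·δc/c)² + (1·δΔT/ΔT)²
  m term: (1×0.0656)² = 0.00430
  c term: (1×0.0367)² = 0.00135
  ΔT term: (1×0.0983)² = 0.00967
Total = 0.0153. Share from ΔT = 0.00967/0.0153 = 0.631.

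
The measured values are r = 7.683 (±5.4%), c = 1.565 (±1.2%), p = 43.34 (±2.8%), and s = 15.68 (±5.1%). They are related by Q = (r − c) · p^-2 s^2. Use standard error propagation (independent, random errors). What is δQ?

Let u = r − c = 6.118. δu = √(δr² + δc²) = √(0.172 + 0.000353) = 0.415, so δu/u = 0.0679.
Q is then a monomial in u, p, s:
δQ/Q = √((δu/u)² + (-2·δp/p)² + (2·δs/s)²) = √(0.00461 + 0.00314 + 0.0104) = 0.135
Q = 0.8008, so δQ = 0.135 × 0.8008 = 0.108.

0.108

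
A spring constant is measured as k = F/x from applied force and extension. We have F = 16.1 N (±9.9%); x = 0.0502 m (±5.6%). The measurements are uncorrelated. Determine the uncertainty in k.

Since k is a product/quotient, work with relative uncertainties:
  (1·δF/F)² = (1×0.0990)² = 0.00980;  (-1·δx/x)² = (-1×0.0560)² = 0.00314
δk/k = √(0.0129) = 0.114
k = 321 N/m, so δk = 0.114 × 321 = 36.5 N/m.

36.5 N/m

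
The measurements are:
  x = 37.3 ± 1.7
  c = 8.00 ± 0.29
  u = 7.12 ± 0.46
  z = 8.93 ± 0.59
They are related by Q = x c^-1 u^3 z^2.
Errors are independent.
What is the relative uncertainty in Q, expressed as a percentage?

24.2%

Q is a product of powers, so relative uncertainties combine in quadrature:
  (1·δx/x)² = (1×0.0456)² = 0.00208;  (-1·δc/c)² = (-1×0.0362)² = 0.00131;  (3·δu/u)² = (3×0.0646)² = 0.0376;  (2·δz/z)² = (2×0.0661)² = 0.0175
δQ/Q = √(0.0584) = 0.242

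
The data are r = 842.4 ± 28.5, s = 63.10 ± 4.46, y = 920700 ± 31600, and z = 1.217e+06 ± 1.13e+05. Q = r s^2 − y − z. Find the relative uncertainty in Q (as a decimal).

0.412

Let p = r·s^2 = 3.354e+06. δp/p = √((1·δr/r)² + (2·δs/s)²) = √(0.00114 + 0.0200) = 0.145, so δp = 4.88e+05.
Q = p − y − z: δQ = √(δp² + δy² + δz²) = √(2.38e+11 + 9.99e+08 + 1.28e+10) = 5.01e+05
Q = 1.216e+06, so δQ/Q = 5.01e+05/1.216e+06 = 0.412.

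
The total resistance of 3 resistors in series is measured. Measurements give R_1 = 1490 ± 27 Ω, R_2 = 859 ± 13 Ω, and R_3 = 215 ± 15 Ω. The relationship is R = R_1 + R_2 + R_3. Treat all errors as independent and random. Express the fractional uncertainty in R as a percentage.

1.31%

R is a linear combination, so absolute uncertainties add in quadrature:
  (δR_1)² = 729;  (δR_2)² = 169;  (δR_3)² = 225
δR = √(1120) = 33.5 Ω
R = 2560 Ω, so δR/R = 33.5/2560 = 0.0131.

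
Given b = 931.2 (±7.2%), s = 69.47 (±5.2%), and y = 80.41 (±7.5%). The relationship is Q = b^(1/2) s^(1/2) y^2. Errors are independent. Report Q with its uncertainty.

(1.645 ± 0.257) × 10^6

Each factor contributes (exponent × relative error)² to (δQ/Q)²:
  (½·δb/b)² = (0.5×0.0720)² = 0.00130;  (½·δs/s)² = (0.5×0.0520)² = 0.000676;  (2·δy/y)² = (2×0.0750)² = 0.0225
δQ/Q = √(0.0245) = 0.156
Q = 1.645e+06, so δQ = 0.156 × 1.645e+06 = 2.57e+05.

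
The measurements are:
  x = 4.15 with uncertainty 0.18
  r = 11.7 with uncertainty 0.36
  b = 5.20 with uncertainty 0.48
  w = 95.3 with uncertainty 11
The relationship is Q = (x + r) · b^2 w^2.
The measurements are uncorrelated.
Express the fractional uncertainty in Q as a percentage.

Let u = x + r = 15.8. δu = √(δx² + δr²) = √(0.0324 + 0.130) = 0.402, so δu/u = 0.0254.
Q is then a monomial in u, b, w:
δQ/Q = √((δu/u)² + (2·δb/b)² + (2·δw/w)²) = √(0.000645 + 0.0341 + 0.0533) = 0.297

29.7%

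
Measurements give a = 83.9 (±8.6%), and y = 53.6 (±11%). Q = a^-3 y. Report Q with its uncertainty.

For a monomial Q ∝ a^-3, y, fractional errors add in quadrature:
  (-3·δa/a)² = (-3×0.0860)² = 0.0666;  (1·δy/y)² = (1×0.110)² = 0.0121
δQ/Q = √(0.0787) = 0.280
Q = 9.08e-05, so δQ = 0.280 × 9.08e-05 = 2.55e-05.

(9.08 ± 2.55) × 10^-5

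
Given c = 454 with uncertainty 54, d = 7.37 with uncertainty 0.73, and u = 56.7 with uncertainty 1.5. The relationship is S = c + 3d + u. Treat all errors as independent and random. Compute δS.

54.1

Absolute uncertainties add in quadrature for a linear combination:
  (δc)² = 2920;  (3·δd)² = 4.80;  (δu)² = 2.25
δS = √(2920) = 54.1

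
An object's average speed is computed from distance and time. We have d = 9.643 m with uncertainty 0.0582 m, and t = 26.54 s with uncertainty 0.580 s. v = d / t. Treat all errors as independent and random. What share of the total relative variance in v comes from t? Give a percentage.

(δv/v)² = (1·δd/d)² + (-1·δt/t)²
  d term: (1×0.00604)² = 3.64e-05
  t term: (-1×0.0219)² = 0.000478
Total = 0.000514. Share from t = 0.000478/0.000514 = 0.929.

92.9%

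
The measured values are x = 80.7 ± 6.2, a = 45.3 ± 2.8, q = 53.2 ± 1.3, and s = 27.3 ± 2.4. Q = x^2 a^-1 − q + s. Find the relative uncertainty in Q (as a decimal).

Let p = x^2·a^-1 = 144. δp/p = √((2·δx/x)² + (-1·δa/a)²) = √(0.0236 + 0.00382) = 0.166, so δp = 23.8.
Q = p − q + s: δQ = √(δp² + δq² + δs²) = √(567 + 1.69 + 5.76) = 24.0
Q = 118, so δQ/Q = 24.0/118 = 0.203.

0.203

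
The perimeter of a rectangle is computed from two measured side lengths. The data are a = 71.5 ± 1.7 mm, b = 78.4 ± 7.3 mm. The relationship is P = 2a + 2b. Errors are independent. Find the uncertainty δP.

Each term contributes (cᵢ δxᵢ)² to (δP)²:
  (2·δa)² = 11.6;  (2·δb)² = 213
δP = √(225) = 15.0 mm

15.0 mm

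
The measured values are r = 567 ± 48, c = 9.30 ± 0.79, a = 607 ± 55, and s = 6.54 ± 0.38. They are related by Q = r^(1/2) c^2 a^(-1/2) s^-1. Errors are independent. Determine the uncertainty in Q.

Each factor contributes (exponent × relative error)² to (δQ/Q)²:
  (½·δr/r)² = (0.5×0.0847)² = 0.00179;  (2·δc/c)² = (2×0.0849)² = 0.0289;  (−½·δa/a)² = (-0.5×0.0906)² = 0.00205;  (-1·δs/s)² = (-1×0.0581)² = 0.00338
δQ/Q = √(0.0361) = 0.190
Q = 12.8, so δQ = 0.190 × 12.8 = 2.43.

2.43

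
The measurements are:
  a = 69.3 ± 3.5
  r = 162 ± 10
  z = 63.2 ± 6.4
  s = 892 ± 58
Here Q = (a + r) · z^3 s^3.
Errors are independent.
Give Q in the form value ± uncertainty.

Let u = a + r = 231. δu = √(δa² + δr²) = √(12.2 + 100) = 10.6, so δu/u = 0.0458.
Q is then a monomial in u, z, s:
δQ/Q = √((δu/u)² + (3·δz/z)² + (3·δs/s)²) = √(0.00210 + 0.0923 + 0.0381) = 0.364
Q = 4.14e+16, so δQ = 0.364 × 4.14e+16 = 1.51e+16.

(4.14 ± 1.51) × 10^16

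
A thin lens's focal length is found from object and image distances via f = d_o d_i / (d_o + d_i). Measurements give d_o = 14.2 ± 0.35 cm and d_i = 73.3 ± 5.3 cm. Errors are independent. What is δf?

∂f/∂d_o = (d_i/(d_o+d_i))² = 0.702;  ∂f/∂d_i = (d_o/(d_o+d_i))² = 0.0263
δf = √((∂f/∂d_o · δd_o)² + (∂f/∂d_i · δd_i)²) = √(0.0603 + 0.0195) = 0.283 cm

0.283 cm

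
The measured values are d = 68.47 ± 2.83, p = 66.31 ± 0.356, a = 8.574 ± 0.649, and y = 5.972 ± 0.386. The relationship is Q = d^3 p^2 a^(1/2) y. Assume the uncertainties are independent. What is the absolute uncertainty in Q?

3.59e+09

Relative error in a monomial: (δQ/Q)² = Σ (nᵢ · δxᵢ/xᵢ)².
  (3·δd/d)² = (3×0.0413)² = 0.0154;  (2·δp/p)² = (2×0.00537)² = 0.000115;  (½·δa/a)² = (0.5×0.0757)² = 0.00143;  (1·δy/y)² = (1×0.0646)² = 0.00418
δQ/Q = √(0.0211) = 0.145
Q = 2.468e+10, so δQ = 0.145 × 2.468e+10 = 3.59e+09.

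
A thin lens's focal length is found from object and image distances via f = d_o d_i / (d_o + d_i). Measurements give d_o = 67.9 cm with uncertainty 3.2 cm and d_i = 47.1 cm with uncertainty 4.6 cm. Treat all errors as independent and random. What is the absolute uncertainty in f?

∂f/∂d_o = (d_i/(d_o+d_i))² = 0.168;  ∂f/∂d_i = (d_o/(d_o+d_i))² = 0.349
δf = √((∂f/∂d_o · δd_o)² + (∂f/∂d_i · δd_i)²) = √(0.288 + 2.57) = 1.69 cm

1.69 cm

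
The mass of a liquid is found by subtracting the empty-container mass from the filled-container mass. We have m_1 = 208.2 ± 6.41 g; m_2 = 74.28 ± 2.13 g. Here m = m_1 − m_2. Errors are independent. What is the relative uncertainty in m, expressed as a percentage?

5.04%

Each term contributes (cᵢ δxᵢ)² to (δm)²:
  (δm_1)² = 41.1;  (δm_2)² = 4.54
δm = √(45.6) = 6.75 g
m = 133.9 g, so δm/m = 6.75/133.9 = 0.0504.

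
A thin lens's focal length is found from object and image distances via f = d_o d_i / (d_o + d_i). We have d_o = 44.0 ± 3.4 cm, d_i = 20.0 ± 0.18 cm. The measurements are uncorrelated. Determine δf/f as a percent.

2.49%

∂f/∂d_o = (d_i/(d_o+d_i))² = 0.0977;  ∂f/∂d_i = (d_o/(d_o+d_i))² = 0.473
δf = √((∂f/∂d_o · δd_o)² + (∂f/∂d_i · δd_i)²) = √(0.110 + 0.00724) = 0.343 cm
f = 13.8 cm, so δf/f = 0.343/13.8 = 0.0249.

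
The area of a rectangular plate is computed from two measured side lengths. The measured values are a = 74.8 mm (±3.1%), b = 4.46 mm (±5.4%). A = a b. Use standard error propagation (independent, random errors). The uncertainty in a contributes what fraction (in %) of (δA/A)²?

24.8%

(δA/A)² = (1·δa/a)² + (1·δb/b)²
  a term: (1×0.0310)² = 0.000961
  b term: (1×0.0540)² = 0.00292
Total = 0.00388. Share from a = 0.000961/0.00388 = 0.248.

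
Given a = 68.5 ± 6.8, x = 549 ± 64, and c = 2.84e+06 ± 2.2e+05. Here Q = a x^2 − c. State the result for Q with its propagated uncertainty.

(1.78 ± 0.524) × 10^7

Let p = a·x^2 = 2.06e+07. δp/p = √((1·δa/a)² + (2·δx/x)²) = √(0.00985 + 0.0544) = 0.253, so δp = 5.23e+06.
Q = p − c: δQ = √(δp² + δc²) = √(2.74e+13 + 4.84e+10) = 5.24e+06
Q = 1.78e+07.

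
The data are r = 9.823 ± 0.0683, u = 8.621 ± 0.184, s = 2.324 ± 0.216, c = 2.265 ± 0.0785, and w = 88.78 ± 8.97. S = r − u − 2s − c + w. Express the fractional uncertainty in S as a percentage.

10.8%

For a sum/difference, combine absolute errors in quadrature:
  (δr)² = 0.00466;  (δu)² = 0.0339;  (2·δs)² = 0.187;  (δc)² = 0.00616;  (δw)² = 80.5
δS = √(80.7) = 8.98
S = 83.07, so δS/S = 8.98/83.07 = 0.108.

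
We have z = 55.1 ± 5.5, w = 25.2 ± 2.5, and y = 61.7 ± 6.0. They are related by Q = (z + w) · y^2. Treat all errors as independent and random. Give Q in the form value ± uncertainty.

Let u = z + w = 80.3. δu = √(δz² + δw²) = √(30.2 + 6.25) = 6.04, so δu/u = 0.0752.
Q is then a monomial in u, y:
δQ/Q = √((δu/u)² + (2·δy/y)²) = √(0.00566 + 0.0378) = 0.209
Q = 3.06e+05, so δQ = 0.209 × 3.06e+05 = 63700.

(3.06 ± 0.637) × 10^5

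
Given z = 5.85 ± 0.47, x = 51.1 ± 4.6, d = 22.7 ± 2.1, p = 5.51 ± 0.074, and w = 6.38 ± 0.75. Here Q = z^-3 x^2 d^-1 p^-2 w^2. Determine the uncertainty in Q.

0.303

Q is a product of powers, so relative uncertainties combine in quadrature:
  (-3·δz/z)² = (-3×0.0803)² = 0.0581;  (2·δx/x)² = (2×0.0900)² = 0.0324;  (-1·δd/d)² = (-1×0.0925)² = 0.00856;  (-2·δp/p)² = (-2×0.0134)² = 0.000721;  (2·δw/w)² = (2×0.118)² = 0.0553
δQ/Q = √(0.155) = 0.394
Q = 0.770, so δQ = 0.394 × 0.770 = 0.303.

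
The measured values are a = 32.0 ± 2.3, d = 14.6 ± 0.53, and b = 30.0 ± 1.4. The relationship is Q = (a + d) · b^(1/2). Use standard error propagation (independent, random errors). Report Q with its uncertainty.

255 ± 14.2

Let u = a + d = 46.6. δu = √(δa² + δd²) = √(5.29 + 0.281) = 2.36, so δu/u = 0.0506.
Q is then a monomial in u, b:
δQ/Q = √((δu/u)² + (½·δb/b)²) = √(0.00257 + 0.000544) = 0.0558
Q = 255, so δQ = 0.0558 × 255 = 14.2.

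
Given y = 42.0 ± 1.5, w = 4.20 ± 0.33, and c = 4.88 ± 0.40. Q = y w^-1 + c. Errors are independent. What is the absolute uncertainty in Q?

0.951

Let p = y·w^-1 = 10.0. δp/p = √((1·δy/y)² + (-1·δw/w)²) = √(0.00128 + 0.00617) = 0.0863, so δp = 0.863.
Q = p + c: δQ = √(δp² + δc²) = √(0.745 + 0.160) = 0.951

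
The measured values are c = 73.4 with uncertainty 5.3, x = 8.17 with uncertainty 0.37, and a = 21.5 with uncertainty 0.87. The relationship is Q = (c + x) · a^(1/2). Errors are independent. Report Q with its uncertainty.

Let u = c + x = 81.6. δu = √(δc² + δx²) = √(28.1 + 0.137) = 5.31, so δu/u = 0.0651.
Q is then a monomial in u, a:
δQ/Q = √((δu/u)² + (½·δa/a)²) = √(0.00424 + 0.000409) = 0.0682
Q = 378, so δQ = 0.0682 × 378 = 25.8.

378 ± 25.8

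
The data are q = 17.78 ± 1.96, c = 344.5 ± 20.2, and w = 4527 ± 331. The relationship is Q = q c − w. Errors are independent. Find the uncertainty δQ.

833

Let p = q·c = 6125. δp/p = √((1·δq/q)² + (1·δc/c)²) = √(0.0122 + 0.00344) = 0.125, so δp = 765.
Q = p − w: δQ = √(δp² + δw²) = √(5.85e+05 + 1.1e+05) = 833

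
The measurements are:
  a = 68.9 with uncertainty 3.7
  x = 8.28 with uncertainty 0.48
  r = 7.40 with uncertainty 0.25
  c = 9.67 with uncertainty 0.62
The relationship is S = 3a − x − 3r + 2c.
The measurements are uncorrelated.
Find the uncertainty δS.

11.2

Absolute uncertainties add in quadrature for a linear combination:
  (3·δa)² = 123;  (δx)² = 0.230;  (3·δr)² = 0.562;  (2·δc)² = 1.54
δS = √(126) = 11.2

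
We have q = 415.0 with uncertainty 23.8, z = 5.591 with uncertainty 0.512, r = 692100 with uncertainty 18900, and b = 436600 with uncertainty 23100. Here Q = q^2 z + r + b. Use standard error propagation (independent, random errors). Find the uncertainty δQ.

Let p = q^2·z = 962900. δp/p = √((2·δq/q)² + (1·δz/z)²) = √(0.0132 + 0.00839) = 0.147, so δp = 1.41e+05.
Q = p + r + b: δQ = √(δp² + δr² + δb²) = √(2e+10 + 3.57e+08 + 5.34e+08) = 1.44e+05

1.44e+05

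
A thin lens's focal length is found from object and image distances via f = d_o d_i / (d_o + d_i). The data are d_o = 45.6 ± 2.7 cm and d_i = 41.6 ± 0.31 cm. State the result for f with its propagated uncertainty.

21.8 ± 0.620 cm

∂f/∂d_o = (d_i/(d_o+d_i))² = 0.228;  ∂f/∂d_i = (d_o/(d_o+d_i))² = 0.273
δf = √((∂f/∂d_o · δd_o)² + (∂f/∂d_i · δd_i)²) = √(0.378 + 0.00719) = 0.620 cm
f = 21.8 cm.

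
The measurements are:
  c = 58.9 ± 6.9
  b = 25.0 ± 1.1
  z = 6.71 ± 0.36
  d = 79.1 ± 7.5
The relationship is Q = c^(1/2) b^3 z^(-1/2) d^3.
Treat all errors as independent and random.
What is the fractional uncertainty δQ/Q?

0.320

Relative error in a monomial: (δQ/Q)² = Σ (nᵢ · δxᵢ/xᵢ)².
  (½·δc/c)² = (0.5×0.117)² = 0.00343;  (3·δb/b)² = (3×0.0440)² = 0.0174;  (−½·δz/z)² = (-0.5×0.0537)² = 0.000720;  (3·δd/d)² = (3×0.0948)² = 0.0809
δQ/Q = √(0.102) = 0.320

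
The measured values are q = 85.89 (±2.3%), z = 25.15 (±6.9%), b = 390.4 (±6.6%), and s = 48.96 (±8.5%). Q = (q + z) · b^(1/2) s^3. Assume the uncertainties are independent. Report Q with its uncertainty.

(2.575 ± 0.665) × 10^8

Let u = q + z = 111.0. δu = √(δq² + δz²) = √(3.90 + 3.01) = 2.63, so δu/u = 0.0237.
Q is then a monomial in u, b, s:
δQ/Q = √((δu/u)² + (½·δb/b)² + (3·δs/s)²) = √(0.000561 + 0.00109 + 0.0650) = 0.258
Q = 2.575e+08, so δQ = 0.258 × 2.575e+08 = 6.65e+07.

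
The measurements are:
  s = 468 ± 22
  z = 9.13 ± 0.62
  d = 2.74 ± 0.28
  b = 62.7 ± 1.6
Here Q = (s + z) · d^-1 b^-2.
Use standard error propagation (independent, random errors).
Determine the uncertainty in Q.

Let u = s + z = 477. δu = √(δs² + δz²) = √(484 + 0.384) = 22.0, so δu/u = 0.0461.
Q is then a monomial in u, d, b:
δQ/Q = √((δu/u)² + (-1·δd/d)² + (-2·δb/b)²) = √(0.00213 + 0.0104 + 0.00260) = 0.123
Q = 0.0443, so δQ = 0.123 × 0.0443 = 0.00546.

0.00546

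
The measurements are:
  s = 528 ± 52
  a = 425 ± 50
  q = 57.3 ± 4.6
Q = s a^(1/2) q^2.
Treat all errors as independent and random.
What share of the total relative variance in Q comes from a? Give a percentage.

(δQ/Q)² = (1·δs/s)² + (½·δa/a)² + (2·δq/q)²
  s term: (1×0.0985)² = 0.00970
  a term: (0.5×0.118)² = 0.00346
  q term: (2×0.0803)² = 0.0258
Total = 0.0389. Share from a = 0.00346/0.0389 = 0.0889.

8.89%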